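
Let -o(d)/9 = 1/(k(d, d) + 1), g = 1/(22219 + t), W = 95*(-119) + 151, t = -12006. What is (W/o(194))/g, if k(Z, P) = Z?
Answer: 2468175710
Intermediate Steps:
W = -11154 (W = -11305 + 151 = -11154)
g = 1/10213 (g = 1/(22219 - 12006) = 1/10213 ≈ 9.7914e-5)
o(d) = -9/(1 + d) (o(d) = -9/(d + 1) = -9/(1 + d))
(W/o(194))/g = (-11154/((-9/(1 + 194))))/(1/10213) = -11154/((-9/195))*10213 = -11154/((-9*1/195))*10213 = -11154/(-3/65)*10213 = -11154*(-65/3)*10213 = 241670*10213 = 2468175710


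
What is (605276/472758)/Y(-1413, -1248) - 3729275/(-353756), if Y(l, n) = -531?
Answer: 35998559904319/3415575379788 ≈ 10.540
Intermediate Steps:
(605276/472758)/Y(-1413, -1248) - 3729275/(-353756) = (605276/472758)/(-531) - 3729275/(-353756) = (605276*(1/472758))*(-1/531) - 3729275*(-1/353756) = (302638/236379)*(-1/531) + 3729275/353756 = -302638/125517249 + 3729275/353756 = 35998559904319/3415575379788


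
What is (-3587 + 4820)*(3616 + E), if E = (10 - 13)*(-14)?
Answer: 4510314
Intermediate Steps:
E = 42 (E = -3*(-14) = 42)
(-3587 + 4820)*(3616 + E) = (-3587 + 4820)*(3616 + 42) = 1233*3658 = 4510314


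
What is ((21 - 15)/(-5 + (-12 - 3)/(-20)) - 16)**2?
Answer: 87616/289 ≈ 303.17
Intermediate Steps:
((21 - 15)/(-5 + (-12 - 3)/(-20)) - 16)**2 = (6/(-5 - 15*(-1/20)) - 16)**2 = (6/(-5 + 3/4) - 16)**2 = (6/(-17/4) - 16)**2 = (6*(-4/17) - 16)**2 = (-24/17 - 16)**2 = (-296/17)**2 = 87616/289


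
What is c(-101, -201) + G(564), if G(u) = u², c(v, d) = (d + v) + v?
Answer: 317693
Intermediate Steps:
c(v, d) = d + 2*v
c(-101, -201) + G(564) = (-201 + 2*(-101)) + 564² = (-201 - 202) + 318096 = -403 + 318096 = 317693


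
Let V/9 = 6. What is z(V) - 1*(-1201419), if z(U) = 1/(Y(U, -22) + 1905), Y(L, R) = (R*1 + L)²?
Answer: 3518956252/2929 ≈ 1.2014e+6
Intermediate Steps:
V = 54 (V = 9*6 = 54)
Y(L, R) = (L + R)² (Y(L, R) = (R + L)² = (L + R)²)
z(U) = 1/(1905 + (-22 + U)²) (z(U) = 1/((U - 22)² + 1905) = 1/((-22 + U)² + 1905) = 1/(1905 + (-22 + U)²))
z(V) - 1*(-1201419) = 1/(1905 + (-22 + 54)²) - 1*(-1201419) = 1/(1905 + 32²) + 1201419 = 1/(1905 + 1024) + 1201419 = 1/2929 + 1201419 = 3518956252/2929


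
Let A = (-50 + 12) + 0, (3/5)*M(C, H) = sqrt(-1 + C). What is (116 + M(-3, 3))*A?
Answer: -4408 - 380*I/3 ≈ -4408.0 - 126.67*I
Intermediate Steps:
M(C, H) = 5*sqrt(-1 + C)/3
A = -38 (A = -38 + 0 = -38)
(116 + M(-3, 3))*A = (116 + 5*sqrt(-1 - 3)/3)*(-38) = (116 + 5*sqrt(-4)/3)*(-38) = (116 + 5*(2*I)/3)*(-38) = (116 + 10*I/3)*(-38) = -4408 - 380*I/3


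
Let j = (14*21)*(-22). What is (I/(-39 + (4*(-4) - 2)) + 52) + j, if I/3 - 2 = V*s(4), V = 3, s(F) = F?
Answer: -121918/19 ≈ -6416.7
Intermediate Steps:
j = -6468 (j = 294*(-22) = -6468)
I = 42 (I = 6 + 3*(3*4) = 6 + 3*12 = 6 + 36 = 42)
(I/(-39 + (4*(-4) - 2)) + 52) + j = (42/(-39 + (4*(-4) - 2)) + 52) - 6468 = (42/(-39 + (-16 - 2)) + 52) - 6468 = (42/(-39 - 18) + 52) - 6468 = (42/(-57) + 52) - 6468 = (-1/57*42 + 52) - 6468 = (-14/19 + 52) - 6468 = 974/19 - 6468 = -121918/19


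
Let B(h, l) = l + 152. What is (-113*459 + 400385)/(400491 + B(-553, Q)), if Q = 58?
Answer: 348518/400701 ≈ 0.86977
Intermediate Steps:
B(h, l) = 152 + l
(-113*459 + 400385)/(400491 + B(-553, Q)) = (-113*459 + 400385)/(400491 + (152 + 58)) = (-51867 + 400385)/(400491 + 210) = 348518/400701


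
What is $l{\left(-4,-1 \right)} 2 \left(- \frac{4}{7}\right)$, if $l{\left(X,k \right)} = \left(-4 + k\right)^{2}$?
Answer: $- \frac{200}{7} \approx -28.571$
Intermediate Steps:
$l{\left(-4,-1 \right)} 2 \left(- \frac{4}{7}\right) = \left(-4 - 1\right)^{2} \cdot 2 \left(- \frac{4}{7}\right) = \left(-5\right)^{2} \cdot 2 \left(\left(-4\right) \frac{1}{7}\right) = 25 \cdot 2 \left(- \frac{4}{7}\right) = 50 \left(- \frac{4}{7}\right) = - \frac{200}{7}$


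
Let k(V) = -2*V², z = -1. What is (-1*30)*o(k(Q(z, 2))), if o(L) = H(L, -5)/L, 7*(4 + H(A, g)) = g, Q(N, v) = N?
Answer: -495/7 ≈ -70.714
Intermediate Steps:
H(A, g) = -4 + g/7
o(L) = -33/(7*L) (o(L) = (-4 + (⅐)*(-5))/L = (-4 - 5/7)/L = -33/(7*L))
(-1*30)*o(k(Q(z, 2))) = (-1*30)*(-33/(7*((-2*(-1)²)))) = -(-990)/(7*((-2*1))) = -(-990)/(7*(-2)) = -(-990)*(-1)/(7*2) = -30*33/14 = -495/7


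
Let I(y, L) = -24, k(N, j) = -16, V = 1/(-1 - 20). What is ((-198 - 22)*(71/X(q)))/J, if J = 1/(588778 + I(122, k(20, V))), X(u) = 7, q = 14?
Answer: -9196337480/7 ≈ -1.3138e+9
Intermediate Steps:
V = -1/21 (V = 1/(-21) = -1/21 ≈ -0.047619)
J = 1/588754 (J = 1/(588778 - 24) = 1/588754 ≈ 1.6985e-6)
((-198 - 22)*(71/X(q)))/J = ((-198 - 22)*(71/7))/(1/588754) = -15620/7*588754 = -9196337480/7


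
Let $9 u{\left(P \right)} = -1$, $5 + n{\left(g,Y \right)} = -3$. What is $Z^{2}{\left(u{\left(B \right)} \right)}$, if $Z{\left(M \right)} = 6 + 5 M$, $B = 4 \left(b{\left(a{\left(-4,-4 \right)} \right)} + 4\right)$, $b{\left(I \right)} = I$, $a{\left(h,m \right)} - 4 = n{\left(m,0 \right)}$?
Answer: $\frac{2401}{81} \approx 29.642$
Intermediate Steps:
$n{\left(g,Y \right)} = -8$ ($n{\left(g,Y \right)} = -5 - 3 = -8$)
$a{\left(h,m \right)} = -4$ ($a{\left(h,m \right)} = 4 - 8 = -4$)
$B = 0$ ($B = 4 \left(-4 + 4\right) = 4 \cdot 0 = 0$)
$u{\left(P \right)} = - \frac{1}{9}$ ($u{\left(P \right)} = \frac{1}{9} \left(-1\right) = - \frac{1}{9}$)
$Z^{2}{\left(u{\left(B \right)} \right)} = \left(6 + 5 \left(- \frac{1}{9}\right)\right)^{2} = \left(6 - \frac{5}{9}\right)^{2} = \left(\frac{49}{9}\right)^{2} = \frac{2401}{81}$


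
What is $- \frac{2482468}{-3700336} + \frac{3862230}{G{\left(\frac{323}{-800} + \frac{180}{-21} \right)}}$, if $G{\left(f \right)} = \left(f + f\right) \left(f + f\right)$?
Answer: $\frac{28013003253069550657}{2336917710047164} \approx 11987.0$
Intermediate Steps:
$G{\left(f \right)} = 4 f^{2}$ ($G{\left(f \right)} = 2 f 2 f = 4 f^{2}$)
$- \frac{2482468}{-3700336} + \frac{3862230}{G{\left(\frac{323}{-800} + \frac{180}{-21} \right)}} = - \frac{2482468}{-3700336} + \frac{3862230}{4 \left(\frac{323}{-800} + \frac{180}{-21}\right)^{2}} = \left(-2482468\right) \left(- \frac{1}{3700336}\right) + \frac{3862230}{4 \left(323 \left(- \frac{1}{800}\right) + 180 \left(- \frac{1}{21}\right)\right)^{2}} = \frac{620617}{925084} + \frac{3862230}{4 \left(- \frac{323}{800} - \frac{60}{7}\right)^{2}} = \frac{620617}{925084} + \frac{3862230}{4 \left(- \frac{50261}{5600}\right)^{2}} = \frac{620617}{925084} + \frac{3862230}{4 \cdot \frac{2526168121}{31360000}} = \frac{620617}{925084} + \frac{3862230}{\frac{2526168121}{7840000}} = \frac{620617}{925084} + 3862230 \cdot \frac{7840000}{2526168121} = \frac{620617}{925084} + \frac{30279883200000}{2526168121} = \frac{28013003253069550657}{2336917710047164}$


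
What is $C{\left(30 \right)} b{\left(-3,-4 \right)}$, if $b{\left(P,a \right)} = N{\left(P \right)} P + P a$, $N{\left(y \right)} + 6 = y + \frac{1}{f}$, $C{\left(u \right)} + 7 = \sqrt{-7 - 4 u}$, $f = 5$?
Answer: $- \frac{1344}{5} + \frac{192 i \sqrt{127}}{5} \approx -268.8 + 432.75 i$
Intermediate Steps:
$C{\left(u \right)} = -7 + \sqrt{-7 - 4 u}$
$N{\left(y \right)} = - \frac{29}{5} + y$ ($N{\left(y \right)} = -6 + \left(y + \frac{1}{5}\right) = -6 + \left(\frac{1}{5} + y\right) = - \frac{29}{5} + y$)
$b{\left(P,a \right)} = P a + P \left(- \frac{29}{5} + P\right)$ ($b{\left(P,a \right)} = \left(- \frac{29}{5} + P\right) P + P a = P \left(- \frac{29}{5} + P\right) + P a = P a + P \left(- \frac{29}{5} + P\right)$)
$C{\left(30 \right)} b{\left(-3,-4 \right)} = \left(-7 + \sqrt{-7 - 120}\right) \frac{1}{5} \left(-3\right) \left(-29 + 5 \left(-3\right) + 5 \left(-4\right)\right) = \left(-7 + \sqrt{-7 - 120}\right) \frac{1}{5} \left(-3\right) \left(-29 - 15 - 20\right) = \left(-7 + \sqrt{-127}\right) \frac{1}{5} \left(-3\right) \left(-64\right) = \left(-7 + i \sqrt{127}\right) \frac{192}{5} = - \frac{1344}{5} + \frac{192 i \sqrt{127}}{5}$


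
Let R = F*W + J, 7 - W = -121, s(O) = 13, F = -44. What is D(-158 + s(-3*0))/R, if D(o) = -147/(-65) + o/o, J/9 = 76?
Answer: -53/80405 ≈ -0.00065916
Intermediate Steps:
J = 684 (J = 9*76 = 684)
W = 128 (W = 7 - 1*(-121) = 7 + 121 = 128)
D(o) = 212/65 (D(o) = -147*(-1/65) + 1 = 147/65 + 1 = 212/65)
R = -4948 (R = -44*128 + 684 = -5632 + 684 = -4948)
D(-158 + s(-3*0))/R = (212/65)/(-4948) = (212/65)*(-1/4948) = -53/80405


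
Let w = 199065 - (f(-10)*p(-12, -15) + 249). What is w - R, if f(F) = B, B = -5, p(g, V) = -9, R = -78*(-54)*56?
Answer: -37101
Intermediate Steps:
R = 235872 (R = 4212*56 = 235872)
f(F) = -5
w = 198771 (w = 199065 - (-5*(-9) + 249) = 199065 - (45 + 249) = 199065 - 1*294 = 199065 - 294 = 198771)
w - R = 198771 - 1*235872 = 198771 - 235872 = -37101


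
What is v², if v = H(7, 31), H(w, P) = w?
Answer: 49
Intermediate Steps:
v = 7
v² = 7² = 49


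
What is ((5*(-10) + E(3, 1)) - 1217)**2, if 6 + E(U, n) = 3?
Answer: 1612900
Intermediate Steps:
E(U, n) = -3 (E(U, n) = -6 + 3 = -3)
((5*(-10) + E(3, 1)) - 1217)**2 = ((5*(-10) - 3) - 1217)**2 = ((-50 - 3) - 1217)**2 = (-53 - 1217)**2 = (-1270)**2 = 1612900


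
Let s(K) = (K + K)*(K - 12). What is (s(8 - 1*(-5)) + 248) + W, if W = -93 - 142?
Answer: 39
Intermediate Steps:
s(K) = 2*K*(-12 + K) (s(K) = (2*K)*(-12 + K) = 2*K*(-12 + K))
W = -235
(s(8 - 1*(-5)) + 248) + W = (2*(8 - 1*(-5))*(-12 + (8 - 1*(-5))) + 248) - 235 = (2*(8 + 5)*(-12 + (8 + 5)) + 248) - 235 = (2*13*(-12 + 13) + 248) - 235 = (2*13*1 + 248) - 235 = (26 + 248) - 235 = 274 - 235 = 39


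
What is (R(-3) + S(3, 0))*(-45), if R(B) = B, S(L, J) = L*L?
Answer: -270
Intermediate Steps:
S(L, J) = L**2
(R(-3) + S(3, 0))*(-45) = (-3 + 3**2)*(-45) = (-3 + 9)*(-45) = 6*(-45) = -270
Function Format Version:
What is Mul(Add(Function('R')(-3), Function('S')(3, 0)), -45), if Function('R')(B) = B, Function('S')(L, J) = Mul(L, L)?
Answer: -270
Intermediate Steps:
Function('S')(L, J) = Pow(L, 2)
Mul(Add(Function('R')(-3), Function('S')(3, 0)), -45) = Mul(Add(-3, Pow(3, 2)), -45) = Mul(Add(-3, 9), -45) = Mul(6, -45) = -270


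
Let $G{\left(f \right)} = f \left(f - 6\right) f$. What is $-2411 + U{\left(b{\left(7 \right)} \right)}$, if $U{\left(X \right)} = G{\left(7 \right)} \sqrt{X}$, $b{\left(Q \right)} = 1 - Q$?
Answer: $-2411 + 49 i \sqrt{6} \approx -2411.0 + 120.03 i$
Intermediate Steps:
$G{\left(f \right)} = f^{2} \left(-6 + f\right)$ ($G{\left(f \right)} = f \left(-6 + f\right) f = f^{2} \left(-6 + f\right)$)
$U{\left(X \right)} = 49 \sqrt{X}$ ($U{\left(X \right)} = 7^{2} \left(-6 + 7\right) \sqrt{X} = 49 \cdot 1 \sqrt{X} = 49 \sqrt{X}$)
$-2411 + U{\left(b{\left(7 \right)} \right)} = -2411 + 49 \sqrt{1 - 7} = -2411 + 49 \sqrt{-6} = -2411 + 49 i \sqrt{6}$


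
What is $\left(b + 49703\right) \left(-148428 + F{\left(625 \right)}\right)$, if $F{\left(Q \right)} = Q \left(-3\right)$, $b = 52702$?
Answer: $-15391778715$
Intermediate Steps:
$F{\left(Q \right)} = - 3 Q$
$\left(b + 49703\right) \left(-148428 + F{\left(625 \right)}\right) = \left(52702 + 49703\right) \left(-148428 - 1875\right) = 102405 \left(-148428 - 1875\right) = 102405 \left(-150303\right) = -15391778715$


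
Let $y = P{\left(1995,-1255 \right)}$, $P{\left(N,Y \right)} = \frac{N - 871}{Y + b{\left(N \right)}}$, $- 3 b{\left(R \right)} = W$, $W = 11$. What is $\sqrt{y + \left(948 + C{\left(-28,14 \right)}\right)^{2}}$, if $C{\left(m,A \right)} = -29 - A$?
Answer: $\frac{\sqrt{45616366663}}{236} \approx 905.0$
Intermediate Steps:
$b{\left(R \right)} = - \frac{11}{3}$ ($b{\left(R \right)} = \left(- \frac{1}{3}\right) 11 = - \frac{11}{3}$)
$P{\left(N,Y \right)} = \frac{-871 + N}{- \frac{11}{3} + Y}$ ($P{\left(N,Y \right)} = \frac{N - 871}{Y - \frac{11}{3}} = \frac{-871 + N}{- \frac{11}{3} + Y}$)
$y = - \frac{843}{944}$ ($y = \frac{3 \left(-871 + 1995\right)}{-11 + 3 \left(-1255\right)} = 3 \frac{1}{-11 - 3765} \cdot 1124 = 3 \frac{1}{-3776} \cdot 1124 = 3 \left(- \frac{1}{3776}\right) 1124 = - \frac{843}{944} \approx -0.89301$)
$\sqrt{y + \left(948 + C{\left(-28,14 \right)}\right)^{2}} = \sqrt{- \frac{843}{944} + \left(948 - 43\right)^{2}} = \sqrt{- \frac{843}{944} + 905^{2}} = \sqrt{- \frac{843}{944} + 819025} = \sqrt{\frac{773158757}{944}} = \frac{\sqrt{45616366663}}{236}$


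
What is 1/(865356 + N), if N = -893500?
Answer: -1/28144 ≈ -3.5532e-5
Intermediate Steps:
1/(865356 + N) = 1/(865356 - 893500) = 1/(-28144) = -1/28144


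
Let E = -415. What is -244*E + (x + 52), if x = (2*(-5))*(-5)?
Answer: 101362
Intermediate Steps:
x = 50 (x = -10*(-5) = 50)
-244*E + (x + 52) = -244*(-415) + (50 + 52) = 101260 + 102 = 101362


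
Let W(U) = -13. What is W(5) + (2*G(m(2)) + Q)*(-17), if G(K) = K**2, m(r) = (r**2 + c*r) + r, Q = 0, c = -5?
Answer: -557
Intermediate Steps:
m(r) = r**2 - 4*r (m(r) = (r**2 - 5*r) + r = r**2 - 4*r)
W(5) + (2*G(m(2)) + Q)*(-17) = -13 + (2*(2*(-4 + 2))**2 + 0)*(-17) = -13 + (2*(2*(-2))**2 + 0)*(-17) = -13 + (2*(-4)**2 + 0)*(-17) = -13 + (2*16 + 0)*(-17) = -13 + (32 + 0)*(-17) = -13 + 32*(-17) = -13 - 544 = -557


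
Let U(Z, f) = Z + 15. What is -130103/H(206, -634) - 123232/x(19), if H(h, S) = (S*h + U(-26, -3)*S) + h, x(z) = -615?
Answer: 15289799713/75905760 ≈ 201.43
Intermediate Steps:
U(Z, f) = 15 + Z
H(h, S) = h - 11*S + S*h (H(h, S) = (S*h + (15 - 26)*S) + h = (S*h - 11*S) + h = (-11*S + S*h) + h = h - 11*S + S*h)
-130103/H(206, -634) - 123232/x(19) = -130103/(206 - 11*(-634) - 634*206) - 123232/(-615) = -130103/(206 + 6974 - 130604) - 123232*(-1/615) = -130103/(-123424) + 123232/615 = -130103*(-1/123424) + 123232/615 = 130103/123424 + 123232/615 = 15289799713/75905760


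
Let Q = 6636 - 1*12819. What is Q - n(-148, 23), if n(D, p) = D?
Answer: -6035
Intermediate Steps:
Q = -6183 (Q = 6636 - 12819 = -6183)
Q - n(-148, 23) = -6183 - 1*(-148) = -6183 + 148 = -6035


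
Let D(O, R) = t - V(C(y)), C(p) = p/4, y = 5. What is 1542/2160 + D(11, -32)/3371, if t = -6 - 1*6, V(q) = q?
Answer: 861577/1213560 ≈ 0.70996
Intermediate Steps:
C(p) = p/4 (C(p) = p*(¼) = p/4)
t = -12 (t = -6 - 6 = -12)
D(O, R) = -53/4 (D(O, R) = -12 - 5/4 = -53/4)
1542/2160 + D(11, -32)/3371 = 1542/2160 - 53/4/3371 = 1542*(1/2160) - 53/4*1/3371 = 257/360 - 53/13484 = 861577/1213560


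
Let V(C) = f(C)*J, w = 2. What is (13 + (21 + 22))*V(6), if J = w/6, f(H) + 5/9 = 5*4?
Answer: 9800/27 ≈ 362.96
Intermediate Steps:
f(H) = 175/9 (f(H) = -5/9 + 5*4 = -5/9 + 20 = 175/9)
J = 1/3 (J = 2/6 = 2*(1/6) = 1/3 ≈ 0.33333)
V(C) = 175/27 (V(C) = (175/9)*(1/3) = 175/27)
(13 + (21 + 22))*V(6) = (13 + (21 + 22))*(175/27) = (13 + 43)*(175/27) = 56*(175/27) = 9800/27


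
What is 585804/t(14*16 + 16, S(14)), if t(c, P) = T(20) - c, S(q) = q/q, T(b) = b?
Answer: -146451/55 ≈ -2662.7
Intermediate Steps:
S(q) = 1
t(c, P) = 20 - c
585804/t(14*16 + 16, S(14)) = 585804/(20 - (14*16 + 16)) = 585804/(20 - (224 + 16)) = 585804/(20 - 1*240) = 585804/(20 - 240) = 585804/(-220) = 585804*(-1/220) = -146451/55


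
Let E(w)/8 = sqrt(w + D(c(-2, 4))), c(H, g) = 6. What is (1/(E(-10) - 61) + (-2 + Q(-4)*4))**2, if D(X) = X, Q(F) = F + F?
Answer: 18300407585/15816529 + 4328928*I/15816529 ≈ 1157.0 + 0.2737*I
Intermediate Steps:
Q(F) = 2*F
E(w) = 8*sqrt(6 + w) (E(w) = 8*sqrt(w + 6) = 8*sqrt(6 + w))
(1/(E(-10) - 61) + (-2 + Q(-4)*4))**2 = (1/(8*sqrt(6 - 10) - 61) + (-2 + (2*(-4))*4))**2 = (1/(8*sqrt(-4) - 61) + (-2 - 8*4))**2 = (1/(8*(2*I) - 61) + (-2 - 32))**2 = (1/(16*I - 61) - 34)**2 = (1/(-61 + 16*I) - 34)**2 = ((-61 - 16*I)/3977 - 34)**2 = (-34 + (-61 - 16*I)/3977)**2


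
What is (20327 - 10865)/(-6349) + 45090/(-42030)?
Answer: -7599603/2964983 ≈ -2.5631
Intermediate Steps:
(20327 - 10865)/(-6349) + 45090/(-42030) = 9462*(-1/6349) + 45090*(-1/42030) = -9462/6349 - 501/467 = -7599603/2964983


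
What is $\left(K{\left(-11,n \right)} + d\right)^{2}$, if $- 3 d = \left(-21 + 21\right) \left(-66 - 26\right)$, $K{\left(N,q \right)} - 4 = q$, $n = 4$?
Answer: $64$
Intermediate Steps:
$K{\left(N,q \right)} = 4 + q$
$d = 0$ ($d = - \frac{\left(-21 + 21\right) \left(-66 - 26\right)}{3} = - \frac{0 \left(-92\right)}{3} = \left(- \frac{1}{3}\right) 0 = 0$)
$\left(K{\left(-11,n \right)} + d\right)^{2} = \left(\left(4 + 4\right) + 0\right)^{2} = \left(8 + 0\right)^{2} = 8^{2} = 64$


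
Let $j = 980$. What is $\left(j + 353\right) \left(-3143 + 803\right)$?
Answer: $-3119220$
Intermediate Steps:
$\left(j + 353\right) \left(-3143 + 803\right) = \left(980 + 353\right) \left(-3143 + 803\right) = 1333 \left(-2340\right) = -3119220$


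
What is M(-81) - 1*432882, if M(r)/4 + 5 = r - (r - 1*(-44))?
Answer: -433078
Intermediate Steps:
M(r) = -196 (M(r) = -20 + 4*(r - (r - 1*(-44))) = -20 + 4*(r - (r + 44)) = -20 + 4*(r - (44 + r)) = -20 + 4*(r + (-44 - r)) = -20 + 4*(-44) = -20 - 176 = -196)
M(-81) - 1*432882 = -196 - 1*432882 = -196 - 432882 = -433078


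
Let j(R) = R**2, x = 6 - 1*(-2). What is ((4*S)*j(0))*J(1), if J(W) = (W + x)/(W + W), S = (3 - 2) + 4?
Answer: 0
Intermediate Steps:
S = 5 (S = 1 + 4 = 5)
x = 8 (x = 6 + 2 = 8)
J(W) = (8 + W)/(2*W) (J(W) = (W + 8)/(W + W) = (8 + W)/((2*W)) = (8 + W)*(1/(2*W)) = (8 + W)/(2*W))
((4*S)*j(0))*J(1) = ((4*5)*0**2)*((1/2)*(8 + 1)/1) = (20*0)*((1/2)*1*9) = 0*(9/2) = 0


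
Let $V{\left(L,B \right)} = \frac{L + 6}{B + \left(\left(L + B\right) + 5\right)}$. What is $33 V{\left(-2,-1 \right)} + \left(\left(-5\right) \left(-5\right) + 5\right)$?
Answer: $162$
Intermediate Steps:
$V{\left(L,B \right)} = \frac{6 + L}{5 + L + 2 B}$ ($V{\left(L,B \right)} = \frac{6 + L}{B + \left(\left(B + L\right) + 5\right)} = \frac{6 + L}{B + \left(5 + B + L\right)} = \frac{6 + L}{5 + L + 2 B}$)
$33 V{\left(-2,-1 \right)} + \left(\left(-5\right) \left(-5\right) + 5\right) = 33 \frac{6 - 2}{5 - 2 + 2 \left(-1\right)} + \left(\left(-5\right) \left(-5\right) + 5\right) = 33 \frac{1}{5 - 2 - 2} \cdot 4 + \left(25 + 5\right) = 33 \cdot 1^{-1} \cdot 4 + 30 = 33 \cdot 1 \cdot 4 + 30 = 33 \cdot 4 + 30 = 132 + 30 = 162$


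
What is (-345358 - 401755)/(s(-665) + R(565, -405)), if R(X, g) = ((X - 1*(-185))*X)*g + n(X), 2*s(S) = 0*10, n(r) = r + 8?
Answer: 747113/171618177 ≈ 0.0043533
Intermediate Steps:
n(r) = 8 + r
s(S) = 0 (s(S) = (0*10)/2 = (1/2)*0 = 0)
R(X, g) = 8 + X + X*g*(185 + X) (R(X, g) = ((X - 1*(-185))*X)*g + (8 + X) = ((X + 185)*X)*g + (8 + X) = ((185 + X)*X)*g + (8 + X) = (X*(185 + X))*g + (8 + X) = X*g*(185 + X) + (8 + X) = 8 + X + X*g*(185 + X))
(-345358 - 401755)/(s(-665) + R(565, -405)) = (-345358 - 401755)/(0 + (8 + 565 - 405*565**2 + 185*565*(-405))) = -747113/(0 + (8 + 565 - 405*319225 - 42332625)) = -747113/(0 + (8 + 565 - 129286125 - 42332625)) = -747113/(0 - 171618177) = -747113/(-171618177) = -747113*(-1/171618177) = 747113/171618177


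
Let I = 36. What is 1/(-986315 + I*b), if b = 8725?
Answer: -1/672215 ≈ -1.4876e-6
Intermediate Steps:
1/(-986315 + I*b) = 1/(-986315 + 36*8725) = 1/(-986315 + 314100) = 1/(-672215) = -1/672215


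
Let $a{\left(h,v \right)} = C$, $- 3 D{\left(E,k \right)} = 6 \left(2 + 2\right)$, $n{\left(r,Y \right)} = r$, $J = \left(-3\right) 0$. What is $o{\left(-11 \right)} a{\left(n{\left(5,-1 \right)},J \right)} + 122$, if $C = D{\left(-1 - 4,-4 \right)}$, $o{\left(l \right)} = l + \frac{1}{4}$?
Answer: $208$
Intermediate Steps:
$J = 0$
$o{\left(l \right)} = \frac{1}{4} + l$ ($o{\left(l \right)} = l + \frac{1}{4} = \frac{1}{4} + l$)
$D{\left(E,k \right)} = -8$ ($D{\left(E,k \right)} = - \frac{6 \left(2 + 2\right)}{3} = - \frac{6 \cdot 4}{3} = \left(- \frac{1}{3}\right) 24 = -8$)
$C = -8$
$a{\left(h,v \right)} = -8$
$o{\left(-11 \right)} a{\left(n{\left(5,-1 \right)},J \right)} + 122 = \left(\frac{1}{4} - 11\right) \left(-8\right) + 122 = \left(- \frac{43}{4}\right) \left(-8\right) + 122 = 86 + 122 = 208$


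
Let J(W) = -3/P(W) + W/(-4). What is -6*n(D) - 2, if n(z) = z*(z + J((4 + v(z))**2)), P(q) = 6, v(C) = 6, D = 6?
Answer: 700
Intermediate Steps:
J(W) = -1/2 - W/4 (J(W) = -3/6 + W/(-4) = -3*1/6 + W*(-1/4) = -1/2 - W/4)
n(z) = z*(-51/2 + z) (n(z) = z*(z + (-1/2 - (4 + 6)**2/4)) = z*(z + (-1/2 - 1/4*10**2)) = z*(z + (-1/2 - 1/4*100)) = z*(z + (-1/2 - 25)) = z*(z - 51/2) = z*(-51/2 + z))
-6*n(D) - 2 = -3*6*(-51 + 2*6) - 2 = -3*6*(-51 + 12) - 2 = -3*6*(-39) - 2 = -6*(-117) - 2 = 702 - 2 = 700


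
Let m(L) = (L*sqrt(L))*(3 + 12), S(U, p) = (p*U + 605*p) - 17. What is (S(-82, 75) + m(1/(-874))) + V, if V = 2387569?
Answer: 2426777 - 15*I*sqrt(874)/763876 ≈ 2.4268e+6 - 0.00058053*I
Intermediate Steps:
S(U, p) = -17 + 605*p + U*p (S(U, p) = (U*p + 605*p) - 17 = (605*p + U*p) - 17 = -17 + 605*p + U*p)
m(L) = 15*L**(3/2) (m(L) = L**(3/2)*15 = 15*L**(3/2))
(S(-82, 75) + m(1/(-874))) + V = ((-17 + 605*75 - 82*75) + 15*(1/(-874))**(3/2)) + 2387569 = ((-17 + 45375 - 6150) + 15*(-1/874)**(3/2)) + 2387569 = (39208 + 15*(-I*sqrt(874)/763876)) + 2387569 = (39208 - 15*I*sqrt(874)/763876) + 2387569 = 2426777 - 15*I*sqrt(874)/763876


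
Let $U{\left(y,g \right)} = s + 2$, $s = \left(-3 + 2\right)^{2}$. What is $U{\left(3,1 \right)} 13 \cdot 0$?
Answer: $0$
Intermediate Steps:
$s = 1$ ($s = \left(-1\right)^{2} = 1$)
$U{\left(y,g \right)} = 3$ ($U{\left(y,g \right)} = 1 + 2 = 3$)
$U{\left(3,1 \right)} 13 \cdot 0 = 3 \cdot 13 \cdot 0 = 39 \cdot 0 = 0$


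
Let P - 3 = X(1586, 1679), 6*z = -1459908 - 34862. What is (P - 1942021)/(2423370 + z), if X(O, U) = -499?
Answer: -5827551/6522725 ≈ -0.89342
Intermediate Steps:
z = -747385/3 (z = (-1459908 - 34862)/6 = (⅙)*(-1494770) = -747385/3 ≈ -2.4913e+5)
P = -496 (P = 3 - 499 = -496)
(P - 1942021)/(2423370 + z) = (-496 - 1942021)/(2423370 - 747385/3) = -1942517/6522725/3 = -1942517*3/6522725 = -5827551/6522725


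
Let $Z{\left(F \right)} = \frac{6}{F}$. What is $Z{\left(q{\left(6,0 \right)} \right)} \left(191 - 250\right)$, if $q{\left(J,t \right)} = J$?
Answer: $-59$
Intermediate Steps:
$Z{\left(q{\left(6,0 \right)} \right)} \left(191 - 250\right) = \frac{6}{6} \left(191 - 250\right) = 6 \cdot \frac{1}{6} \left(-59\right) = 1 \left(-59\right) = -59$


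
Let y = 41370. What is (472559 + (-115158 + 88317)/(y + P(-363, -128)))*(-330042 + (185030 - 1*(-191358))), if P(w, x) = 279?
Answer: 304054214466900/13883 ≈ 2.1901e+10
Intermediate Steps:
(472559 + (-115158 + 88317)/(y + P(-363, -128)))*(-330042 + (185030 - 1*(-191358))) = (472559 + (-115158 + 88317)/(41370 + 279))*(-330042 + (185030 - 1*(-191358))) = (472559 - 26841/41649)*(-330042 + (185030 + 191358)) = (472559 - 26841*1/41649)*(-330042 + 376388) = (472559 - 8947/13883)*46346 = (6560527650/13883)*46346 = 304054214466900/13883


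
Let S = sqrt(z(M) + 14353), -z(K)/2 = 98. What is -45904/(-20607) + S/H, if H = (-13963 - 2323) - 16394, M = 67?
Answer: 45904/20607 - 33*sqrt(13)/32680 ≈ 2.2240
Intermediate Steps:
z(K) = -196 (z(K) = -2*98 = -196)
S = 33*sqrt(13) (S = sqrt(-196 + 14353) = sqrt(14157) = 33*sqrt(13) ≈ 118.98)
H = -32680 (H = -16286 - 16394 = -32680)
-45904/(-20607) + S/H = -45904/(-20607) + (33*sqrt(13))/(-32680) = -45904*(-1/20607) + (33*sqrt(13))*(-1/32680) = 45904/20607 - 33*sqrt(13)/32680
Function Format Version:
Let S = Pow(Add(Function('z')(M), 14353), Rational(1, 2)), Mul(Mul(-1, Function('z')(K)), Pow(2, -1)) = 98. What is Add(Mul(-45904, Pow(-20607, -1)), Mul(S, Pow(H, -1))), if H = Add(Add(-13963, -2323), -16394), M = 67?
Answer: Add(Rational(45904, 20607), Mul(Rational(-33, 32680), Pow(13, Rational(1, 2)))) ≈ 2.2240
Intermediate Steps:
Function('z')(K) = -196 (Function('z')(K) = Mul(-2, 98) = -196)
S = Mul(33, Pow(13, Rational(1, 2))) (S = Pow(Add(-196, 14353), Rational(1, 2)) = Pow(14157, Rational(1, 2)) = Mul(33, Pow(13, Rational(1, 2))) ≈ 118.98)
H = -32680 (H = Add(-16286, -16394) = -32680)
Add(Mul(-45904, Pow(-20607, -1)), Mul(S, Pow(H, -1))) = Add(Mul(-45904, Pow(-20607, -1)), Mul(Mul(33, Pow(13, Rational(1, 2))), Pow(-32680, -1))) = Add(Mul(-45904, Rational(-1, 20607)), Mul(Mul(33, Pow(13, Rational(1, 2))), Rational(-1, 32680))) = Add(Rational(45904, 20607), Mul(Rational(-33, 32680), Pow(13, Rational(1, 2))))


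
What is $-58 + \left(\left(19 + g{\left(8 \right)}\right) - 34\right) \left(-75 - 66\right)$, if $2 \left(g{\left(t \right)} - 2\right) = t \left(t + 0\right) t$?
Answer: $-34321$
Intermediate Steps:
$g{\left(t \right)} = 2 + \frac{t^{3}}{2}$ ($g{\left(t \right)} = 2 + \frac{t \left(t + 0\right) t}{2} = 2 + \frac{t t t}{2} = 2 + \frac{t t^{2}}{2} = 2 + \frac{t^{3}}{2}$)
$-58 + \left(\left(19 + g{\left(8 \right)}\right) - 34\right) \left(-75 - 66\right) = -58 + \left(\left(19 + \left(2 + \frac{8^{3}}{2}\right)\right) - 34\right) \left(-75 - 66\right) = -58 + \left(\left(19 + \left(2 + \frac{1}{2} \cdot 512\right)\right) - 34\right) \left(-75 - 66\right) = -58 + \left(\left(19 + \left(2 + 256\right)\right) - 34\right) \left(-141\right) = -58 + \left(\left(19 + 258\right) - 34\right) \left(-141\right) = -58 + \left(277 - 34\right) \left(-141\right) = -58 + 243 \left(-141\right) = -58 - 34263 = -34321$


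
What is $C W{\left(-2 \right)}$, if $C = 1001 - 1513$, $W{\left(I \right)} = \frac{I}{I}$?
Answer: $-512$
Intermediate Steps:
$W{\left(I \right)} = 1$
$C = -512$
$C W{\left(-2 \right)} = \left(-512\right) 1 = -512$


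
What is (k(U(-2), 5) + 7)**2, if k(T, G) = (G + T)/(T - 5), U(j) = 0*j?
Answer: 36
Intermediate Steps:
U(j) = 0
k(T, G) = (G + T)/(-5 + T)
(k(U(-2), 5) + 7)**2 = ((5 + 0)/(-5 + 0) + 7)**2 = (5/(-5) + 7)**2 = (-1/5*5 + 7)**2 = (-1 + 7)**2 = 6**2 = 36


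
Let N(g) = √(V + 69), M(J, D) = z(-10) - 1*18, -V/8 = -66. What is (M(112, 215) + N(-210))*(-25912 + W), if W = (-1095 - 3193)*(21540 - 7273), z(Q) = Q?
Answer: 1713678624 - 61202808*√597 ≈ 2.1827e+8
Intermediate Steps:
V = 528 (V = -8*(-66) = 528)
W = -61176896 (W = -4288*14267 = -61176896)
M(J, D) = -28 (M(J, D) = -10 - 1*18 = -10 - 18 = -28)
N(g) = √597 (N(g) = √(528 + 69) = √597)
(M(112, 215) + N(-210))*(-25912 + W) = (-28 + √597)*(-25912 - 61176896) = (-28 + √597)*(-61202808) = 1713678624 - 61202808*√597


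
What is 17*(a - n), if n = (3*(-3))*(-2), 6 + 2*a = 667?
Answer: 10625/2 ≈ 5312.5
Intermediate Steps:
a = 661/2 (a = -3 + (½)*667 = -3 + 667/2 = 661/2 ≈ 330.50)
n = 18 (n = -9*(-2) = 18)
17*(a - n) = 17*(661/2 - 1*18) = 17*(661/2 - 18) = 17*(625/2) = 10625/2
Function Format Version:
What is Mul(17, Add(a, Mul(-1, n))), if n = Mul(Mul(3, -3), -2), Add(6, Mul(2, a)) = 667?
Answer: Rational(10625, 2) ≈ 5312.5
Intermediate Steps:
a = Rational(661, 2) (a = Add(-3, Mul(Rational(1, 2), 667)) = Add(-3, Rational(667, 2)) = Rational(661, 2) ≈ 330.50)
n = 18 (n = Mul(-9, -2) = 18)
Mul(17, Add(a, Mul(-1, n))) = Mul(17, Add(Rational(661, 2), Mul(-1, 18))) = Mul(17, Add(Rational(661, 2), -18)) = Mul(17, Rational(625, 2)) = Rational(10625, 2)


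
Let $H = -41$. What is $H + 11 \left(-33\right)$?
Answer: $-404$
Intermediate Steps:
$H + 11 \left(-33\right) = -41 + 11 \left(-33\right) = -41 - 363 = -404$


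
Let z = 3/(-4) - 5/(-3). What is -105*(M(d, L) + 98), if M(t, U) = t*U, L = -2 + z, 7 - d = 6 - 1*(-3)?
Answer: -21035/2 ≈ -10518.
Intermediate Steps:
d = -2 (d = 7 - (6 - 1*(-3)) = 7 - (6 + 3) = 7 - 1*9 = 7 - 9 = -2)
z = 11/12 (z = 3*(-1/4) - 5*(-1/3) = -3/4 + 5/3 = 11/12 ≈ 0.91667)
L = -13/12 (L = -2 + 11/12 = -13/12 ≈ -1.0833)
M(t, U) = U*t
-105*(M(d, L) + 98) = -105*(-13/12*(-2) + 98) = -105*(13/6 + 98) = -105*601/6 = -21035/2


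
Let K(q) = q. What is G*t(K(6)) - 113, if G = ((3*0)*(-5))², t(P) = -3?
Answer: -113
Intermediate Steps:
G = 0 (G = (0*(-5))² = 0² = 0)
G*t(K(6)) - 113 = 0*(-3) - 113 = 0 - 113 = -113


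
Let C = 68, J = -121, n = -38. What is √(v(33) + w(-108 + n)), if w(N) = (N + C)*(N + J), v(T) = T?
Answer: √20859 ≈ 144.43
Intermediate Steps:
w(N) = (-121 + N)*(68 + N) (w(N) = (N + 68)*(N - 121) = (68 + N)*(-121 + N) = (-121 + N)*(68 + N))
√(v(33) + w(-108 + n)) = √(33 + (-8228 + (-108 - 38)² - 53*(-108 - 38))) = √(33 + (-8228 + (-146)² - 53*(-146))) = √(33 + (-8228 + 21316 + 7738)) = √(33 + 20826) = √20859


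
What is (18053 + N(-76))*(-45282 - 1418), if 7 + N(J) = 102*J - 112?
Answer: -475499400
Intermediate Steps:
N(J) = -119 + 102*J (N(J) = -7 + (102*J - 112) = -7 + (-112 + 102*J) = -119 + 102*J)
(18053 + N(-76))*(-45282 - 1418) = (18053 + (-119 + 102*(-76)))*(-45282 - 1418) = (18053 + (-119 - 7752))*(-46700) = (18053 - 7871)*(-46700) = 10182*(-46700) = -475499400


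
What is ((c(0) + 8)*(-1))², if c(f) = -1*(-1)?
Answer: 81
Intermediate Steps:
c(f) = 1
((c(0) + 8)*(-1))² = ((1 + 8)*(-1))² = (9*(-1))² = (-9)² = 81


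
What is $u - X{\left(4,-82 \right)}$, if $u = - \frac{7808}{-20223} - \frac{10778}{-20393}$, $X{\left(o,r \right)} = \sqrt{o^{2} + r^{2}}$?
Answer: $\frac{377192038}{412407639} - 2 \sqrt{1685} \approx -81.183$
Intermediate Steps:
$u = \frac{377192038}{412407639}$ ($u = \left(-7808\right) \left(- \frac{1}{20223}\right) - - \frac{10778}{20393} = \frac{7808}{20223} + \frac{10778}{20393} = \frac{377192038}{412407639} \approx 0.91461$)
$u - X{\left(4,-82 \right)} = \frac{377192038}{412407639} - \sqrt{4^{2} + \left(-82\right)^{2}} = \frac{377192038}{412407639} - \sqrt{16 + 6724} = \frac{377192038}{412407639} - \sqrt{6740} = \frac{377192038}{412407639} - 2 \sqrt{1685}$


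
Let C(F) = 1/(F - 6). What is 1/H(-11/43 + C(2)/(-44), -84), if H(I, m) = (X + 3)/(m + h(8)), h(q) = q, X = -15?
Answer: 19/3 ≈ 6.3333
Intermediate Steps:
C(F) = 1/(-6 + F)
H(I, m) = -12/(8 + m) (H(I, m) = (-15 + 3)/(m + 8) = -12/(8 + m))
1/H(-11/43 + C(2)/(-44), -84) = 1/(-12/(8 - 84)) = 1/(-12/(-76)) = 1/(-12*(-1/76)) = 1/(3/19) = 19/3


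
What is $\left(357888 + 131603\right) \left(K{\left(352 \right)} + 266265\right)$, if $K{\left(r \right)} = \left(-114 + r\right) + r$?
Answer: $130623120805$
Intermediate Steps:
$K{\left(r \right)} = -114 + 2 r$
$\left(357888 + 131603\right) \left(K{\left(352 \right)} + 266265\right) = \left(357888 + 131603\right) \left(\left(-114 + 2 \cdot 352\right) + 266265\right) = 489491 \left(\left(-114 + 704\right) + 266265\right) = 489491 \left(590 + 266265\right) = 489491 \cdot 266855 = 130623120805$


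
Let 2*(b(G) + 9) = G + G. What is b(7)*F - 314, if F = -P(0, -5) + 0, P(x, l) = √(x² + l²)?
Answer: -304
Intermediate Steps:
b(G) = -9 + G (b(G) = -9 + (G + G)/2 = -9 + (2*G)/2 = -9 + G)
P(x, l) = √(l² + x²)
F = -5 (F = -√((-5)² + 0²) + 0 = -√(25 + 0) + 0 = -√25 + 0 = -1*5 + 0 = -5 + 0 = -5)
b(7)*F - 314 = (-9 + 7)*(-5) - 314 = -2*(-5) - 314 = 10 - 314 = -304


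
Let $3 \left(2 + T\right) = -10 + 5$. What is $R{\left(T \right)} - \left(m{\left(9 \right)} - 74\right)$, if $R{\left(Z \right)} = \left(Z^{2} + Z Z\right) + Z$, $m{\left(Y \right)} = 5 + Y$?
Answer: $\frac{749}{9} \approx 83.222$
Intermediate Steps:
$T = - \frac{11}{3}$ ($T = -2 + \frac{-10 + 5}{3} = -2 + \frac{1}{3} \left(-5\right) = -2 - \frac{5}{3} = - \frac{11}{3} \approx -3.6667$)
$R{\left(Z \right)} = Z + 2 Z^{2}$ ($R{\left(Z \right)} = \left(Z^{2} + Z^{2}\right) + Z = 2 Z^{2} + Z = Z + 2 Z^{2}$)
$R{\left(T \right)} - \left(m{\left(9 \right)} - 74\right) = - \frac{11 \left(1 + 2 \left(- \frac{11}{3}\right)\right)}{3} - \left(\left(5 + 9\right) - 74\right) = - \frac{11 \left(1 - \frac{22}{3}\right)}{3} - \left(14 - 74\right) = \left(- \frac{11}{3}\right) \left(- \frac{19}{3}\right) - -60 = \frac{209}{9} + 60 = \frac{749}{9}$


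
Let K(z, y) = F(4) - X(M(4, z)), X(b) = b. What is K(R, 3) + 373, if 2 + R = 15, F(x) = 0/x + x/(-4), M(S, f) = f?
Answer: 359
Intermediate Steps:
F(x) = -x/4 (F(x) = 0 + x*(-1/4) = 0 - x/4 = -x/4)
R = 13 (R = -2 + 15 = 13)
K(z, y) = -1 - z (K(z, y) = -1/4*4 - z = -1 - z)
K(R, 3) + 373 = (-1 - 1*13) + 373 = (-1 - 13) + 373 = -14 + 373 = 359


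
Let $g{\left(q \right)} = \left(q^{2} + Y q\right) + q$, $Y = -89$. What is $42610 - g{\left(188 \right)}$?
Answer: $23810$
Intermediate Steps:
$g{\left(q \right)} = q^{2} - 88 q$ ($g{\left(q \right)} = \left(q^{2} - 89 q\right) + q = q^{2} - 88 q$)
$42610 - g{\left(188 \right)} = 42610 - 188 \left(-88 + 188\right) = 42610 - 188 \cdot 100 = 42610 - 18800 = 23810$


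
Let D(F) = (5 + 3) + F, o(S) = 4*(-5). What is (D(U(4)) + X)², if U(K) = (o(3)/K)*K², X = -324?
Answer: 156816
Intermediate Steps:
o(S) = -20
U(K) = -20*K (U(K) = (-20/K)*K² = -20*K)
D(F) = 8 + F
(D(U(4)) + X)² = ((8 - 20*4) - 324)² = ((8 - 80) - 324)² = (-72 - 324)² = (-396)² = 156816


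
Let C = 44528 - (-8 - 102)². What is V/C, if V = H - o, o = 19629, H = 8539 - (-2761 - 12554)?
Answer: 4225/32428 ≈ 0.13029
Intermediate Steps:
H = 23854 (H = 8539 - 1*(-15315) = 8539 + 15315 = 23854)
V = 4225 (V = 23854 - 1*19629 = 23854 - 19629 = 4225)
C = 32428 (C = 44528 - 1*(-110)² = 44528 - 1*12100 = 44528 - 12100 = 32428)
V/C = 4225/32428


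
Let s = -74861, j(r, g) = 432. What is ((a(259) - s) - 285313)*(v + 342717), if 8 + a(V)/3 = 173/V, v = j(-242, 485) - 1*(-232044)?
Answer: -31355360838645/259 ≈ -1.2106e+11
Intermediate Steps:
v = 232476 (v = 432 - 1*(-232044) = 432 + 232044 = 232476)
a(V) = -24 + 519/V (a(V) = -24 + 3*(173/V) = -24 + 519/V)
((a(259) - s) - 285313)*(v + 342717) = (((-24 + 519/259) - 1*(-74861)) - 285313)*(232476 + 342717) = (((-24 + 519*(1/259)) + 74861) - 285313)*575193 = (((-24 + 519/259) + 74861) - 285313)*575193 = ((-5697/259 + 74861) - 285313)*575193 = (19383302/259 - 285313)*575193 = -54512765/259*575193 = -31355360838645/259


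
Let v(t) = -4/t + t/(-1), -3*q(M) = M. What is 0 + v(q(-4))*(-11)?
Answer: 143/3 ≈ 47.667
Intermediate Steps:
q(M) = -M/3
v(t) = -t - 4/t (v(t) = -4/t + t*(-1) = -4/t - t = -t - 4/t)
0 + v(q(-4))*(-11) = 0 + (-(-1)*(-4)/3 - 4/((-⅓*(-4))))*(-11) = 0 + (-1*4/3 - 4/4/3)*(-11) = 0 + (-4/3 - 4*¾)*(-11) = 0 + (-4/3 - 3)*(-11) = 0 - 13/3*(-11) = 0 + 143/3 = 143/3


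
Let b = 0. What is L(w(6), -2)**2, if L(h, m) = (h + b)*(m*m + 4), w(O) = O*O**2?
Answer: 2985984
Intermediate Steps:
w(O) = O**3
L(h, m) = h*(4 + m**2) (L(h, m) = (h + 0)*(m*m + 4) = h*(m**2 + 4) = h*(4 + m**2))
L(w(6), -2)**2 = (6**3*(4 + (-2)**2))**2 = (216*(4 + 4))**2 = (216*8)**2 = 1728**2 = 2985984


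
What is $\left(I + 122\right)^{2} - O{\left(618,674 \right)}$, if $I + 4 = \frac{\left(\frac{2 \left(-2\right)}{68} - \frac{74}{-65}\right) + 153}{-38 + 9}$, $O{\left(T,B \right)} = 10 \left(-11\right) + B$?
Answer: $\frac{12460535084604}{1026882025} \approx 12134.0$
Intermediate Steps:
$O{\left(T,B \right)} = -110 + B$
$I = - \frac{298438}{32045}$ ($I = -4 + \frac{\left(\frac{2 \left(-2\right)}{68} - \frac{74}{-65}\right) + 153}{-38 + 9} = -4 + \frac{\left(\left(-4\right) \frac{1}{68} - - \frac{74}{65}\right) + 153}{-29} = -4 + \left(\left(- \frac{1}{17} + \frac{74}{65}\right) + 153\right) \left(- \frac{1}{29}\right) = -4 + \left(\frac{1193}{1105} + 153\right) \left(- \frac{1}{29}\right) = -4 + \frac{170258}{1105} \left(- \frac{1}{29}\right) = -4 - \frac{170258}{32045} = - \frac{298438}{32045} \approx -9.3131$)
$\left(I + 122\right)^{2} - O{\left(618,674 \right)} = \left(- \frac{298438}{32045} + 122\right)^{2} - \left(-110 + 674\right) = \left(\frac{3611052}{32045}\right)^{2} - 564 = \frac{13039696546704}{1026882025} - 564 = \frac{12460535084604}{1026882025}$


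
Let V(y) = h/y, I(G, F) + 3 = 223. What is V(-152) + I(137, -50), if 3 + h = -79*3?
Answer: 4210/19 ≈ 221.58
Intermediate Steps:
h = -240 (h = -3 - 79*3 = -3 - 237 = -240)
I(G, F) = 220 (I(G, F) = -3 + 223 = 220)
V(y) = -240/y
V(-152) + I(137, -50) = -240/(-152) + 220 = -240*(-1/152) + 220 = 30/19 + 220 = 4210/19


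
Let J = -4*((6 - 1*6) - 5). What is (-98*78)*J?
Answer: -152880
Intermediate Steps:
J = 20 (J = -4*((6 - 6) - 5) = -4*(0 - 5) = -4*(-5) = 20)
(-98*78)*J = -98*78*20 = -7644*20 = -152880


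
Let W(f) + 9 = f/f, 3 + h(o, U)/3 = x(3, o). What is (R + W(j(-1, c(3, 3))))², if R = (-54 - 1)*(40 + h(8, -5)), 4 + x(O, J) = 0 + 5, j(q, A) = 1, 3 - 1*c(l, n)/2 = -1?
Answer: 3526884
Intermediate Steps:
c(l, n) = 8 (c(l, n) = 6 - 2*(-1) = 6 + 2 = 8)
x(O, J) = 1 (x(O, J) = -4 + (0 + 5) = -4 + 5 = 1)
h(o, U) = -6 (h(o, U) = -9 + 3*1 = -9 + 3 = -6)
W(f) = -8 (W(f) = -9 + f/f = -9 + 1 = -8)
R = -1870 (R = (-54 - 1)*(40 - 6) = -55*34 = -1870)
(R + W(j(-1, c(3, 3))))² = (-1870 - 8)² = (-1878)² = 3526884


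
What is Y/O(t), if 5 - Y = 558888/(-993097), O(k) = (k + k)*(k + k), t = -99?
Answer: 5524373/38933374788 ≈ 0.00014189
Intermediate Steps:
O(k) = 4*k**2 (O(k) = (2*k)*(2*k) = 4*k**2)
Y = 5524373/993097 (Y = 5 - 558888/(-993097) = 5 - 558888*(-1)/993097 = 5 - 1*(-558888/993097) = 5 + 558888/993097 = 5524373/993097 ≈ 5.5628)
Y/O(t) = 5524373/(993097*((4*(-99)**2))) = 5524373/(993097*((4*9801))) = (5524373/993097)/39204 = (5524373/993097)*(1/39204) = 5524373/38933374788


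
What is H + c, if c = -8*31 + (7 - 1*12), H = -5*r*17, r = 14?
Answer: -1443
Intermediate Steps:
H = -1190 (H = -5*14*17 = -70*17 = -1190)
c = -253 (c = -248 + (7 - 12) = -248 - 5 = -253)
H + c = -1190 - 253 = -1443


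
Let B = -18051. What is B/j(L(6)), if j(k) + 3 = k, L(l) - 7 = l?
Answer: -18051/10 ≈ -1805.1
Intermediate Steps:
L(l) = 7 + l
j(k) = -3 + k
B/j(L(6)) = -18051/(-3 + (7 + 6)) = -18051/(-3 + 13) = -18051/10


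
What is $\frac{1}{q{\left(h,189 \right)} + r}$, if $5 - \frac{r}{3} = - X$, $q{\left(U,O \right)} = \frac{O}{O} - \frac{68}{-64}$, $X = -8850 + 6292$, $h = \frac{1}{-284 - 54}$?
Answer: $- \frac{16}{122511} \approx -0.0001306$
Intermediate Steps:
$h = - \frac{1}{338}$ ($h = \frac{1}{-338} = - \frac{1}{338} \approx -0.0029586$)
$X = -2558$
$q{\left(U,O \right)} = \frac{33}{16}$ ($q{\left(U,O \right)} = 1 - - \frac{17}{16} = 1 + \frac{17}{16} = \frac{33}{16}$)
$r = -7659$ ($r = 15 - 3 \left(\left(-1\right) \left(-2558\right)\right) = 15 - 7674 = -7659$)
$\frac{1}{q{\left(h,189 \right)} + r} = \frac{1}{\frac{33}{16} - 7659} = \frac{1}{- \frac{122511}{16}} = - \frac{16}{122511}$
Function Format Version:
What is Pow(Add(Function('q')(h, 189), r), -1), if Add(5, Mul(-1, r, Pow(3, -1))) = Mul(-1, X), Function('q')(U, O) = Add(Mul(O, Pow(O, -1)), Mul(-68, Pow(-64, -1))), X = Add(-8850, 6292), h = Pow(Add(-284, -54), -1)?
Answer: Rational(-16, 122511) ≈ -0.00013060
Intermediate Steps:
h = Rational(-1, 338) (h = Pow(-338, -1) = Rational(-1, 338) ≈ -0.0029586)
X = -2558
Function('q')(U, O) = Rational(33, 16) (Function('q')(U, O) = Add(1, Mul(-68, Rational(-1, 64))) = Add(1, Rational(17, 16)) = Rational(33, 16))
r = -7659 (r = Add(15, Mul(-3, Mul(-1, -2558))) = Add(15, Mul(-3, 2558)) = Add(15, -7674) = -7659)
Pow(Add(Function('q')(h, 189), r), -1) = Pow(Add(Rational(33, 16), -7659), -1) = Pow(Rational(-122511, 16), -1) = Rational(-16, 122511)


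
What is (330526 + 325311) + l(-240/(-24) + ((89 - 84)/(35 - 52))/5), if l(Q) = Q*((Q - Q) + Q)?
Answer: 189565454/289 ≈ 6.5594e+5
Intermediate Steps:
l(Q) = Q² (l(Q) = Q*(0 + Q) = Q*Q = Q²)
(330526 + 325311) + l(-240/(-24) + ((89 - 84)/(35 - 52))/5) = (330526 + 325311) + (-240/(-24) + ((89 - 84)/(35 - 52))/5)² = 655837 + (-240*(-1/24) + (5/(-17))*(⅕))² = 655837 + (10 + (5*(-1/17))*(⅕))² = 655837 + (10 - 5/17*⅕)² = 655837 + (10 - 1/17)² = 655837 + (169/17)² = 655837 + 28561/289 = 189565454/289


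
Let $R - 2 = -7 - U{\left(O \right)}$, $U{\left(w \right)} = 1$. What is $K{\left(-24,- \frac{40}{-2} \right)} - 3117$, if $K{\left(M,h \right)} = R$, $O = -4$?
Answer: $-3123$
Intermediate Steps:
$R = -6$ ($R = 2 - 8 = -6$)
$K{\left(M,h \right)} = -6$
$K{\left(-24,- \frac{40}{-2} \right)} - 3117 = -6 - 3117 = -3123$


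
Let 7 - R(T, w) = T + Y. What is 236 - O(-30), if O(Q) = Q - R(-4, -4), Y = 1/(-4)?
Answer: 1109/4 ≈ 277.25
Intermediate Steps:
Y = -¼ ≈ -0.25000
R(T, w) = 29/4 - T (R(T, w) = 7 - (T - ¼) = 7 - (-¼ + T) = 7 + (¼ - T) = 29/4 - T)
O(Q) = -45/4 + Q (O(Q) = Q - (29/4 - 1*(-4)) = Q - (29/4 + 4) = Q - 1*45/4 = Q - 45/4 = -45/4 + Q)
236 - O(-30) = 236 - (-45/4 - 30) = 236 - 1*(-165/4) = 236 + 165/4 = 1109/4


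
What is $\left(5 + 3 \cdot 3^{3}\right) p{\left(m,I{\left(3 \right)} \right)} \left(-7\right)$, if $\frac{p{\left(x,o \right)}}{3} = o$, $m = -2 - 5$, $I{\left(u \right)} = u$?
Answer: $-5418$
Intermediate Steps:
$m = -7$
$p{\left(x,o \right)} = 3 o$
$\left(5 + 3 \cdot 3^{3}\right) p{\left(m,I{\left(3 \right)} \right)} \left(-7\right) = \left(5 + 3 \cdot 3^{3}\right) 3 \cdot 3 \left(-7\right) = \left(5 + 3 \cdot 27\right) 9 \left(-7\right) = \left(5 + 81\right) 9 \left(-7\right) = 86 \cdot 9 \left(-7\right) = 774 \left(-7\right) = -5418$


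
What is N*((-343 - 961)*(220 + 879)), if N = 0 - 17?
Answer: 24362632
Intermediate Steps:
N = -17
N*((-343 - 961)*(220 + 879)) = -17*(-343 - 961)*(220 + 879) = -(-22168)*1099 = -17*(-1433096) = 24362632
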